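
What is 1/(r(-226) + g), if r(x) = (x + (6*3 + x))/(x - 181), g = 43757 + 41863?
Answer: 407/34847774 ≈ 1.1679e-5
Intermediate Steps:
g = 85620
r(x) = (18 + 2*x)/(-181 + x) (r(x) = (x + (18 + x))/(-181 + x) = (18 + 2*x)/(-181 + x))
1/(r(-226) + g) = 1/(2*(9 - 226)/(-181 - 226) + 85620) = 1/(2*(-217)/(-407) + 85620) = 1/(2*(-1/407)*(-217) + 85620) = 1/(434/407 + 85620) = 1/(34847774/407) = 407/34847774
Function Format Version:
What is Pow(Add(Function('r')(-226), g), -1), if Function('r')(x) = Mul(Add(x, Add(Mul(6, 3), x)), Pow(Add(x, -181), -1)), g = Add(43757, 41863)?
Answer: Rational(407, 34847774) ≈ 1.1679e-5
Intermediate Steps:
g = 85620
Function('r')(x) = Mul(Pow(Add(-181, x), -1), Add(18, Mul(2, x))) (Function('r')(x) = Mul(Add(x, Add(18, x)), Pow(Add(-181, x), -1)) = Mul(Add(18, Mul(2, x)), Pow(Add(-181, x), -1)) = Mul(Pow(Add(-181, x), -1), Add(18, Mul(2, x))))
Pow(Add(Function('r')(-226), g), -1) = Pow(Add(Mul(2, Pow(Add(-181, -226), -1), Add(9, -226)), 85620), -1) = Pow(Add(Mul(2, Pow(-407, -1), -217), 85620), -1) = Pow(Add(Mul(2, Rational(-1, 407), -217), 85620), -1) = Pow(Add(Rational(434, 407), 85620), -1) = Pow(Rational(34847774, 407), -1) = Rational(407, 34847774)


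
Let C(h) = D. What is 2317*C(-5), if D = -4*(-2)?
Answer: 18536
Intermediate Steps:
D = 8
C(h) = 8
2317*C(-5) = 2317*8 = 18536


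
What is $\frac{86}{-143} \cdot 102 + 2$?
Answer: $- \frac{8486}{143} \approx -59.343$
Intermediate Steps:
$\frac{86}{-143} \cdot 102 + 2 = 86 \left(- \frac{1}{143}\right) 102 + 2 = \left(- \frac{86}{143}\right) 102 + 2 = - \frac{8772}{143} + 2 = - \frac{8486}{143}$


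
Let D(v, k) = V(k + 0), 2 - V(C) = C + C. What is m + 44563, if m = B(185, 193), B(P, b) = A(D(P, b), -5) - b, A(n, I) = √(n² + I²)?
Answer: 44370 + √147481 ≈ 44754.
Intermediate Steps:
V(C) = 2 - 2*C (V(C) = 2 - (C + C) = 2 - 2*C)
D(v, k) = 2 - 2*k (D(v, k) = 2 - 2*(k + 0) = 2 - 2*k)
A(n, I) = √(I² + n²)
B(P, b) = √(25 + (2 - 2*b)²) - b (B(P, b) = √((-5)² + (2 - 2*b)²) - b = √(25 + (2 - 2*b)²) - b)
m = -193 + √147481 (m = √(25 + 4*(-1 + 193)²) - 1*193 = √(25 + 4*192²) - 193 = √(25 + 4*36864) - 193 = √(25 + 147456) - 193 = √147481 - 193 = -193 + √147481 ≈ 191.03)
m + 44563 = (-193 + √147481) + 44563 = 44370 + √147481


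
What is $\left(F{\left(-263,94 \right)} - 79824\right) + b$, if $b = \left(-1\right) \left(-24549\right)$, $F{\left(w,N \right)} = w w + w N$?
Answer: $-10828$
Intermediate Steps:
$F{\left(w,N \right)} = w^{2} + N w$
$b = 24549$
$\left(F{\left(-263,94 \right)} - 79824\right) + b = \left(- 263 \left(94 - 263\right) - 79824\right) + 24549 = \left(\left(-263\right) \left(-169\right) - 79824\right) + 24549 = \left(44447 - 79824\right) + 24549 = -35377 + 24549 = -10828$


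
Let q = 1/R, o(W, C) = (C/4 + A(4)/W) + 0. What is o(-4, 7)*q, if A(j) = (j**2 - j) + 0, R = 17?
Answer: -5/68 ≈ -0.073529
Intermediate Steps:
A(j) = j**2 - j
o(W, C) = 12/W + C/4 (o(W, C) = (C/4 + (4*(-1 + 4))/W) + 0 = (C*(1/4) + (4*3)/W) + 0 = (C/4 + 12/W) + 0 = (12/W + C/4) + 0 = 12/W + C/4)
q = 1/17 ≈ 0.058824
o(-4, 7)*q = (12/(-4) + (1/4)*7)*(1/17) = (12*(-1/4) + 7/4)*(1/17) = (-3 + 7/4)*(1/17) = -5/4*1/17 = -5/68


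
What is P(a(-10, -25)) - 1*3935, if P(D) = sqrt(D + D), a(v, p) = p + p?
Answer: -3935 + 10*I ≈ -3935.0 + 10.0*I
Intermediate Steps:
a(v, p) = 2*p
P(D) = sqrt(2)*sqrt(D) (P(D) = sqrt(2*D) = sqrt(2)*sqrt(D))
P(a(-10, -25)) - 1*3935 = sqrt(2)*sqrt(2*(-25)) - 1*3935 = sqrt(2)*sqrt(-50) - 3935 = sqrt(2)*(5*I*sqrt(2)) - 3935 = 10*I - 3935 = -3935 + 10*I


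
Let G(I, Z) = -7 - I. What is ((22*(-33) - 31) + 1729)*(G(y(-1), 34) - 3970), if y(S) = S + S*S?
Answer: -3865644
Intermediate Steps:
y(S) = S + S²
((22*(-33) - 31) + 1729)*(G(y(-1), 34) - 3970) = ((22*(-33) - 31) + 1729)*((-7 - (-1)*(1 - 1)) - 3970) = ((-726 - 31) + 1729)*((-7 - (-1)*0) - 3970) = (-757 + 1729)*((-7 - 1*0) - 3970) = 972*((-7 + 0) - 3970) = 972*(-7 - 3970) = 972*(-3977) = -3865644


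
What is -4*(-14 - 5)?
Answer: 76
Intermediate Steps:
-4*(-14 - 5) = -4*(-19) = 76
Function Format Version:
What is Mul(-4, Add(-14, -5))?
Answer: 76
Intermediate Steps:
Mul(-4, Add(-14, -5)) = Mul(-4, -19) = 76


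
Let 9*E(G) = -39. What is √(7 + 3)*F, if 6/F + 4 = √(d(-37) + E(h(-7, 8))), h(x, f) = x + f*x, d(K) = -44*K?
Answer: 6*√146130/4823 + 72*√10/4823 ≈ 0.52277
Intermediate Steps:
E(G) = -13/3 (E(G) = (⅑)*(-39) = -13/3)
F = 6/(-4 + √14613/3) (F = 6/(-4 + √(-44*(-37) - 13/3)) = 6/(-4 + √(1628 - 13/3)) = 6/(-4 + √(4871/3)) = 6/(-4 + √14613/3) ≈ 0.16531)
√(7 + 3)*F = √(7 + 3)*(72/4823 + 6*√14613/4823) = √10*(72/4823 + 6*√14613/4823)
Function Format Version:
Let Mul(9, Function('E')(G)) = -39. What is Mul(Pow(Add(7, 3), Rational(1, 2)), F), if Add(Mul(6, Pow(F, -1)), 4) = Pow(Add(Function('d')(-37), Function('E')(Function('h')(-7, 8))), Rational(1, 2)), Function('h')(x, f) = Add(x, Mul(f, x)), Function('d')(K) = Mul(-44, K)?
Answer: Add(Mul(Rational(6, 4823), Pow(146130, Rational(1, 2))), Mul(Rational(72, 4823), Pow(10, Rational(1, 2)))) ≈ 0.52277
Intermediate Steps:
Function('E')(G) = Rational(-13, 3) (Function('E')(G) = Mul(Rational(1, 9), -39) = Rational(-13, 3))
F = Mul(6, Pow(Add(-4, Mul(Rational(1, 3), Pow(14613, Rational(1, 2)))), -1)) (F = Mul(6, Pow(Add(-4, Pow(Add(Mul(-44, -37), Rational(-13, 3)), Rational(1, 2))), -1)) = Mul(6, Pow(Add(-4, Pow(Add(1628, Rational(-13, 3)), Rational(1, 2))), -1)) = Mul(6, Pow(Add(-4, Pow(Rational(4871, 3), Rational(1, 2))), -1)) = Mul(6, Pow(Add(-4, Mul(Rational(1, 3), Pow(14613, Rational(1, 2)))), -1)) ≈ 0.16531)
Mul(Pow(Add(7, 3), Rational(1, 2)), F) = Mul(Pow(Add(7, 3), Rational(1, 2)), Add(Rational(72, 4823), Mul(Rational(6, 4823), Pow(14613, Rational(1, 2))))) = Mul(Pow(10, Rational(1, 2)), Add(Rational(72, 4823), Mul(Rational(6, 4823), Pow(14613, Rational(1, 2)))))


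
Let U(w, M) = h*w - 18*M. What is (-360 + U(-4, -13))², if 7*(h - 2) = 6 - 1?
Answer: 917764/49 ≈ 18730.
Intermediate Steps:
h = 19/7 (h = 2 + (6 - 1)/7 = 2 + (⅐)*5 = 2 + 5/7 = 19/7 ≈ 2.7143)
U(w, M) = -18*M + 19*w/7 (U(w, M) = 19*w/7 - 18*M = -18*M + 19*w/7)
(-360 + U(-4, -13))² = (-360 + (-18*(-13) + (19/7)*(-4)))² = (-360 + (234 - 76/7))² = (-360 + 1562/7)² = (-958/7)² = 917764/49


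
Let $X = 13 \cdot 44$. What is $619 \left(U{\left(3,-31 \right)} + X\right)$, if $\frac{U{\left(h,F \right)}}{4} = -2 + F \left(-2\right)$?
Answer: $502628$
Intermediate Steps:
$X = 572$
$U{\left(h,F \right)} = -8 - 8 F$ ($U{\left(h,F \right)} = 4 \left(-2 + F \left(-2\right)\right) = 4 \left(-2 - 2 F\right) = -8 - 8 F$)
$619 \left(U{\left(3,-31 \right)} + X\right) = 619 \left(\left(-8 - -248\right) + 572\right) = 619 \left(\left(-8 + 248\right) + 572\right) = 619 \left(240 + 572\right) = 619 \cdot 812 = 502628$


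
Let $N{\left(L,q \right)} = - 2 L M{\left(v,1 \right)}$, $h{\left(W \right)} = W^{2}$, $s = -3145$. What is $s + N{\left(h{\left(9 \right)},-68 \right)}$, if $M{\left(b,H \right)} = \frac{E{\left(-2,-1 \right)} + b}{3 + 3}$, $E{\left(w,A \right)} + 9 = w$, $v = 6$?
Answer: $-3010$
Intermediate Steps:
$E{\left(w,A \right)} = -9 + w$
$M{\left(b,H \right)} = - \frac{11}{6} + \frac{b}{6}$ ($M{\left(b,H \right)} = \frac{\left(-9 - 2\right) + b}{3 + 3} = \frac{-11 + b}{6} = \left(-11 + b\right) \frac{1}{6} = - \frac{11}{6} + \frac{b}{6}$)
$N{\left(L,q \right)} = \frac{5 L}{3}$ ($N{\left(L,q \right)} = - 2 L \left(- \frac{11}{6} + \frac{1}{6} \cdot 6\right) = - 2 L \left(- \frac{11}{6} + 1\right) = - 2 L \left(- \frac{5}{6}\right) = \frac{5 L}{3}$)
$s + N{\left(h{\left(9 \right)},-68 \right)} = -3145 + \frac{5 \cdot 9^{2}}{3} = -3145 + \frac{5}{3} \cdot 81 = -3145 + 135 = -3010$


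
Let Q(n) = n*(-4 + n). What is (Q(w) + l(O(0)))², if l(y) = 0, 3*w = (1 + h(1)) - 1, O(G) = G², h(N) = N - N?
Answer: 0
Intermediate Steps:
h(N) = 0
w = 0 (w = ((1 + 0) - 1)/3 = (1 - 1)/3 = (⅓)*0 = 0)
(Q(w) + l(O(0)))² = (0*(-4 + 0) + 0)² = (0*(-4) + 0)² = (0 + 0)² = 0² = 0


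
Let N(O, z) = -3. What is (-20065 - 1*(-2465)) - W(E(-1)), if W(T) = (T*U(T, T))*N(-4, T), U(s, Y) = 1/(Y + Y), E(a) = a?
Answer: -35197/2 ≈ -17599.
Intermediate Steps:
U(s, Y) = 1/(2*Y)
W(T) = -3/2 (W(T) = (T*(1/(2*T)))*(-3) = (½)*(-3) = -3/2)
(-20065 - 1*(-2465)) - W(E(-1)) = (-20065 - 1*(-2465)) - 1*(-3/2) = (-20065 + 2465) + 3/2 = -17600 + 3/2 = -35197/2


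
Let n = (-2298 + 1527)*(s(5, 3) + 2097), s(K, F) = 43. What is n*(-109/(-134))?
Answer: -89921730/67 ≈ -1.3421e+6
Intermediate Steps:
n = -1649940 (n = (-2298 + 1527)*(43 + 2097) = -771*2140 = -1649940)
n*(-109/(-134)) = -(-179843460)/(-134) = -(-179843460)*(-1)/134 = -1649940*109/134 = -89921730/67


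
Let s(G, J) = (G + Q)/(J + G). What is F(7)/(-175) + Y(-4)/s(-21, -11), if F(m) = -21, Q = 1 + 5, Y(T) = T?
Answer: -631/75 ≈ -8.4133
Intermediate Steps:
Q = 6
s(G, J) = (6 + G)/(G + J) (s(G, J) = (G + 6)/(J + G) = (6 + G)/(G + J))
F(7)/(-175) + Y(-4)/s(-21, -11) = -21/(-175) - 4*(-21 - 11)/(6 - 21) = -21*(-1/175) - 4/(-15/(-32)) = 3/25 - 4/((-1/32*(-15))) = 3/25 - 4/15/32 = 3/25 - 4*32/15 = 3/25 - 128/15 = -631/75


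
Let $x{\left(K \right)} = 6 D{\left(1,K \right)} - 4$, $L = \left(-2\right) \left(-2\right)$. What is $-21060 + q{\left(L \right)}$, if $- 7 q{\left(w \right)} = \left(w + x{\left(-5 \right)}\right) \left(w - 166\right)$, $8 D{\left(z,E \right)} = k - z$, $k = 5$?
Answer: $- \frac{146934}{7} \approx -20991.0$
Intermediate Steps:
$L = 4$
$D{\left(z,E \right)} = \frac{5}{8} - \frac{z}{8}$ ($D{\left(z,E \right)} = \frac{5 - z}{8} = \frac{5}{8} - \frac{z}{8}$)
$x{\left(K \right)} = -1$ ($x{\left(K \right)} = 6 \left(\frac{5}{8} - \frac{1}{8}\right) - 4 = 6 \cdot \frac{1}{2} - 4 = 3 - 4 = -1$)
$q{\left(w \right)} = - \frac{\left(-1 + w\right) \left(-166 + w\right)}{7}$ ($q{\left(w \right)} = - \frac{\left(w - 1\right) \left(w - 166\right)}{7} = - \frac{\left(-1 + w\right) \left(-166 + w\right)}{7}$)
$-21060 + q{\left(L \right)} = -21060 - \left(- \frac{502}{7} + \frac{16}{7}\right) = -21060 - - \frac{486}{7} = -21060 + \frac{486}{7} = - \frac{146934}{7}$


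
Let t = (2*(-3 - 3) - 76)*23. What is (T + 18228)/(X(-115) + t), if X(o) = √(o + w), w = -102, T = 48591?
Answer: -135241656/4096793 - 66819*I*√217/4096793 ≈ -33.012 - 0.24026*I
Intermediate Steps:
t = -2024 (t = (2*(-6) - 76)*23 = (-12 - 76)*23 = -88*23 = -2024)
X(o) = √(-102 + o) (X(o) = √(o - 102) = √(-102 + o))
(T + 18228)/(X(-115) + t) = (48591 + 18228)/(√(-102 - 115) - 2024) = 66819/(√(-217) - 2024) = 66819/(I*√217 - 2024) = 66819/(-2024 + I*√217)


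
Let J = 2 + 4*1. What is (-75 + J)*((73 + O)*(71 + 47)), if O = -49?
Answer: -195408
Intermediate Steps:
J = 6 (J = 2 + 4 = 6)
(-75 + J)*((73 + O)*(71 + 47)) = (-75 + 6)*((73 - 49)*(71 + 47)) = -1656*118 = -69*2832 = -195408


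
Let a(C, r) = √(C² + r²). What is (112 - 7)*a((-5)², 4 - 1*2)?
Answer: 105*√629 ≈ 2633.4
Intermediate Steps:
(112 - 7)*a((-5)², 4 - 1*2) = (112 - 7)*√(((-5)²)² + (4 - 1*2)²) = 105*√(25² + (4 - 2)²) = 105*√(625 + 2²) = 105*√(625 + 4) = 105*√629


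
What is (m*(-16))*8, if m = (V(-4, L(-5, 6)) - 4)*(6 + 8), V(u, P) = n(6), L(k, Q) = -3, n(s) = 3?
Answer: 1792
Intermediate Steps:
V(u, P) = 3
m = -14 (m = (3 - 4)*(6 + 8) = -1*14 = -14)
(m*(-16))*8 = -14*(-16)*8 = 224*8 = 1792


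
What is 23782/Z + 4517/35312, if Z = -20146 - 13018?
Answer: -172497049/292771792 ≈ -0.58919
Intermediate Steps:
Z = -33164
23782/Z + 4517/35312 = 23782/(-33164) + 4517/35312 = 23782*(-1/33164) + 4517*(1/35312) = -11891/16582 + 4517/35312 = -172497049/292771792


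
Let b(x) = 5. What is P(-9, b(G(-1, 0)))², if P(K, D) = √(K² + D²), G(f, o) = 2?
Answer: 106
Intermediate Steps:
P(K, D) = √(D² + K²)
P(-9, b(G(-1, 0)))² = (√(5² + (-9)²))² = (√(25 + 81))² = (√106)² = 106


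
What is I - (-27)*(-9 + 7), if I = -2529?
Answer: -2583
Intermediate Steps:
I - (-27)*(-9 + 7) = -2529 - (-27)*(-9 + 7) = -2529 - (-27)*(-2) = -2529 - 1*54 = -2529 - 54 = -2583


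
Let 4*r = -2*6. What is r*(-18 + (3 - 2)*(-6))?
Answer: 72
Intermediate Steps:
r = -3 (r = (-2*6)/4 = (¼)*(-12) = -3)
r*(-18 + (3 - 2)*(-6)) = -3*(-18 + (3 - 2)*(-6)) = -3*(-18 + 1*(-6)) = -3*(-18 - 6) = -3*(-24) = 72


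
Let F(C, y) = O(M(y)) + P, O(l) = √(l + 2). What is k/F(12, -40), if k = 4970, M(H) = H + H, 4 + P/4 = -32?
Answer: -119280/3469 - 2485*I*√78/10407 ≈ -34.385 - 2.1089*I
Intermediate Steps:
P = -144 (P = -16 + 4*(-32) = -16 - 128 = -144)
M(H) = 2*H
O(l) = √(2 + l)
F(C, y) = -144 + √(2 + 2*y) (F(C, y) = √(2 + 2*y) - 144 = -144 + √(2 + 2*y))
k/F(12, -40) = 4970/(-144 + √(2 + 2*(-40))) = 4970/(-144 + √(2 - 80)) = 4970/(-144 + √(-78)) = 4970/(-144 + I*√78)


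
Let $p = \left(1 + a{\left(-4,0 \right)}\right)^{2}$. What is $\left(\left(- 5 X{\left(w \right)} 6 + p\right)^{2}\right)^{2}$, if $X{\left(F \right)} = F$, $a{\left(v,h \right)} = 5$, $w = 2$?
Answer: $331776$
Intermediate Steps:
$p = 36$ ($p = \left(1 + 5\right)^{2} = 6^{2} = 36$)
$\left(\left(- 5 X{\left(w \right)} 6 + p\right)^{2}\right)^{2} = \left(\left(\left(-5\right) 2 \cdot 6 + 36\right)^{2}\right)^{2} = \left(\left(\left(-10\right) 6 + 36\right)^{2}\right)^{2} = \left(\left(-60 + 36\right)^{2}\right)^{2} = \left(\left(-24\right)^{2}\right)^{2} = 576^{2} = 331776$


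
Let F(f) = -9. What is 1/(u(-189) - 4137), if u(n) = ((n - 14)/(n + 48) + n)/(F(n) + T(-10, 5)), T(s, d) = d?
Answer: -282/1153411 ≈ -0.00024449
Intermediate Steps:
u(n) = -n/4 - (-14 + n)/(4*(48 + n)) (u(n) = ((n - 14)/(n + 48) + n)/(-9 + 5) = ((-14 + n)/(48 + n) + n)/(-4) = ((-14 + n)/(48 + n) + n)*(-1/4) = (n + (-14 + n)/(48 + n))*(-1/4) = -n/4 - (-14 + n)/(4*(48 + n)))
1/(u(-189) - 4137) = 1/((14 - 1*(-189)**2 - 49*(-189))/(4*(48 - 189)) - 4137) = 1/((1/4)*(14 - 1*35721 + 9261)/(-141) - 4137) = 1/((1/4)*(-1/141)*(14 - 35721 + 9261) - 4137) = 1/((1/4)*(-1/141)*(-26446) - 4137) = 1/(13223/282 - 4137) = 1/(-1153411/282) = -282/1153411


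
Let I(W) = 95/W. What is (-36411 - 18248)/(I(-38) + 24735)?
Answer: -109318/49465 ≈ -2.2100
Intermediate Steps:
(-36411 - 18248)/(I(-38) + 24735) = (-36411 - 18248)/(95/(-38) + 24735) = -54659/(95*(-1/38) + 24735) = -54659/(-5/2 + 24735) = -54659/49465/2 = -54659*2/49465 = -109318/49465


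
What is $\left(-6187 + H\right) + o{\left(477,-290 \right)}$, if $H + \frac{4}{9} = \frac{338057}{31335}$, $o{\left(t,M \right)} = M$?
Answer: $- \frac{607897994}{94005} \approx -6466.7$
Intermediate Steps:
$H = \frac{972391}{94005}$ ($H = - \frac{4}{9} + \frac{338057}{31335} = \frac{972391}{94005} \approx 10.344$)
$\left(-6187 + H\right) + o{\left(477,-290 \right)} = \left(-6187 + \frac{972391}{94005}\right) - 290 = - \frac{580636544}{94005} - 290 = - \frac{607897994}{94005}$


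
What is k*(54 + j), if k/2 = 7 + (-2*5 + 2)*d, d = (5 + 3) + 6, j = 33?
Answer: -18270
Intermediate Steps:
d = 14 (d = 8 + 6 = 14)
k = -210 (k = 2*(7 + (-2*5 + 2)*14) = 2*(7 + (-10 + 2)*14) = 2*(7 - 8*14) = 2*(7 - 112) = 2*(-105) = -210)
k*(54 + j) = -210*(54 + 33) = -210*87 = -18270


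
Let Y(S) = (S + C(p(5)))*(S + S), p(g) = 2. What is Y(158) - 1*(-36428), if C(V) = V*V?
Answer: 87620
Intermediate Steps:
C(V) = V**2
Y(S) = 2*S*(4 + S) (Y(S) = (S + 2**2)*(S + S) = (S + 4)*(2*S) = (4 + S)*(2*S) = 2*S*(4 + S))
Y(158) - 1*(-36428) = 2*158*(4 + 158) - 1*(-36428) = 2*158*162 + 36428 = 51192 + 36428 = 87620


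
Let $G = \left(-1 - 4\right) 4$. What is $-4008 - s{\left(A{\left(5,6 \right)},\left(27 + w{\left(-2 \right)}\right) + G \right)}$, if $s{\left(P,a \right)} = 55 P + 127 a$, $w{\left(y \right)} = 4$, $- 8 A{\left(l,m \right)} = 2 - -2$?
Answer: $- \frac{10755}{2} \approx -5377.5$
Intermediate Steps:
$A{\left(l,m \right)} = - \frac{1}{2}$ ($A{\left(l,m \right)} = - \frac{2 - -2}{8} = - \frac{2 + 2}{8} = \left(- \frac{1}{8}\right) 4 = - \frac{1}{2}$)
$G = -20$ ($G = \left(-5\right) 4 = -20$)
$-4008 - s{\left(A{\left(5,6 \right)},\left(27 + w{\left(-2 \right)}\right) + G \right)} = -4008 - \left(55 \left(- \frac{1}{2}\right) + 127 \left(\left(27 + 4\right) - 20\right)\right) = -4008 - \left(- \frac{55}{2} + 127 \left(31 - 20\right)\right) = -4008 - \left(- \frac{55}{2} + 127 \cdot 11\right) = -4008 - \left(- \frac{55}{2} + 1397\right) = -4008 - \frac{2739}{2} = - \frac{10755}{2}$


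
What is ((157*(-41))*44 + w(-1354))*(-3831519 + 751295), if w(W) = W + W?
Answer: 880746929664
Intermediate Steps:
w(W) = 2*W
((157*(-41))*44 + w(-1354))*(-3831519 + 751295) = ((157*(-41))*44 + 2*(-1354))*(-3831519 + 751295) = (-6437*44 - 2708)*(-3080224) = (-283228 - 2708)*(-3080224) = -285936*(-3080224) = 880746929664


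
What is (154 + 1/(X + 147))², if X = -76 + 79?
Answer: 533656201/22500 ≈ 23718.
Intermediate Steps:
X = 3
(154 + 1/(X + 147))² = (154 + 1/(3 + 147))² = (154 + 1/150)² = (23101/150)² = 533656201/22500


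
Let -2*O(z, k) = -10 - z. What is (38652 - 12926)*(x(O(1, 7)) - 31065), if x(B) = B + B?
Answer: -798895204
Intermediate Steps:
O(z, k) = 5 + z/2 (O(z, k) = -(-10 - z)/2 = 5 + z/2)
x(B) = 2*B
(38652 - 12926)*(x(O(1, 7)) - 31065) = (38652 - 12926)*(2*(5 + (1/2)*1) - 31065) = 25726*(2*(5 + 1/2) - 31065) = 25726*(2*(11/2) - 31065) = 25726*(11 - 31065) = 25726*(-31054) = -798895204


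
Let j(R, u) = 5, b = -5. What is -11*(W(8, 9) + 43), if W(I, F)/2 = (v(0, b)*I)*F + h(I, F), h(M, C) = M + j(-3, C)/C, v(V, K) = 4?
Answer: -62975/9 ≈ -6997.2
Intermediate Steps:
h(M, C) = M + 5/C
W(I, F) = 2*I + 10/F + 8*F*I (W(I, F) = 2*((4*I)*F + (I + 5/F)) = 2*(4*F*I + (I + 5/F)) = 2*(I + 5/F + 4*F*I) = 2*I + 10/F + 8*F*I)
-11*(W(8, 9) + 43) = -11*((2*8 + 10/9 + 8*9*8) + 43) = -11*((16 + 10*(1/9) + 576) + 43) = -11*((16 + 10/9 + 576) + 43) = -11*(5338/9 + 43) = -11*5725/9 = -62975/9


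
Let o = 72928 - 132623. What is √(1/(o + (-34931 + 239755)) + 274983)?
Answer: 8*√90497019768238/145129 ≈ 524.39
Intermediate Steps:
o = -59695
√(1/(o + (-34931 + 239755)) + 274983) = √(1/(-59695 + (-34931 + 239755)) + 274983) = √(1/(-59695 + 204824) + 274983) = √(1/145129 + 274983) = √(39908007808/145129) = 8*√90497019768238/145129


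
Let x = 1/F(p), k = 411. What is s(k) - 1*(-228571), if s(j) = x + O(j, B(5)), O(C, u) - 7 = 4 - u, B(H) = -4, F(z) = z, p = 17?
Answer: 3885963/17 ≈ 2.2859e+5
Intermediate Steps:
O(C, u) = 11 - u (O(C, u) = 7 + (4 - u) = 11 - u)
x = 1/17 ≈ 0.058824
s(j) = 256/17 (s(j) = 1/17 + (11 - 1*(-4)) = 1/17 + (11 + 4) = 1/17 + 15 = 256/17)
s(k) - 1*(-228571) = 256/17 - 1*(-228571) = 256/17 + 228571 = 3885963/17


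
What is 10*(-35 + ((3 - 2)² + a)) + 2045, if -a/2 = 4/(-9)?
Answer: 15425/9 ≈ 1713.9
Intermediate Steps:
a = 8/9 (a = -8/(-9) = -8*(-1)/9 = -2*(-4/9) = 8/9 ≈ 0.88889)
10*(-35 + ((3 - 2)² + a)) + 2045 = 10*(-35 + ((3 - 2)² + 8/9)) + 2045 = 10*(-35 + (1² + 8/9)) + 2045 = 10*(-35 + (1 + 8/9)) + 2045 = 10*(-35 + 17/9) + 2045 = 10*(-298/9) + 2045 = -2980/9 + 2045 = 15425/9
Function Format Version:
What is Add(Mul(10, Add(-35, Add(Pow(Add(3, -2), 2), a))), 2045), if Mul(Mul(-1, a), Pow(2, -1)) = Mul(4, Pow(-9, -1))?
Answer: Rational(15425, 9) ≈ 1713.9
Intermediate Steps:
a = Rational(8, 9) (a = Mul(-2, Mul(4, Pow(-9, -1))) = Mul(-2, Mul(4, Rational(-1, 9))) = Mul(-2, Rational(-4, 9)) = Rational(8, 9) ≈ 0.88889)
Add(Mul(10, Add(-35, Add(Pow(Add(3, -2), 2), a))), 2045) = Add(Mul(10, Add(-35, Add(Pow(Add(3, -2), 2), Rational(8, 9)))), 2045) = Add(Mul(10, Add(-35, Add(Pow(1, 2), Rational(8, 9)))), 2045) = Add(Mul(10, Add(-35, Add(1, Rational(8, 9)))), 2045) = Add(Mul(10, Add(-35, Rational(17, 9))), 2045) = Add(Mul(10, Rational(-298, 9)), 2045) = Add(Rational(-2980, 9), 2045) = Rational(15425, 9)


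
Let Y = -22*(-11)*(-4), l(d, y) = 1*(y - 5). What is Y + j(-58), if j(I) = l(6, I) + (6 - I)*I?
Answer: -4743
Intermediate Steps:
l(d, y) = -5 + y (l(d, y) = 1*(-5 + y) = -5 + y)
Y = -968 (Y = 242*(-4) = -968)
j(I) = -5 + I + I*(6 - I) (j(I) = (-5 + I) + (6 - I)*I = (-5 + I) + I*(6 - I) = -5 + I + I*(6 - I))
Y + j(-58) = -968 + (-5 - 1*(-58)² + 7*(-58)) = -968 + (-5 - 1*3364 - 406) = -968 + (-5 - 3364 - 406) = -968 - 3775 = -4743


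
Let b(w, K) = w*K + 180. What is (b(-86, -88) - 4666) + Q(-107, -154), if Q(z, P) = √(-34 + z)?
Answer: 3082 + I*√141 ≈ 3082.0 + 11.874*I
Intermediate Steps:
b(w, K) = 180 + K*w (b(w, K) = K*w + 180 = 180 + K*w)
(b(-86, -88) - 4666) + Q(-107, -154) = ((180 - 88*(-86)) - 4666) + √(-34 - 107) = ((180 + 7568) - 4666) + √(-141) = (7748 - 4666) + I*√141 = 3082 + I*√141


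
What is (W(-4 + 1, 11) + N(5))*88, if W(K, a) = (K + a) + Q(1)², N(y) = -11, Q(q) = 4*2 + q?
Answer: 6864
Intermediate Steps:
Q(q) = 8 + q
W(K, a) = 81 + K + a (W(K, a) = (K + a) + (8 + 1)² = (K + a) + 9² = (K + a) + 81 = 81 + K + a)
(W(-4 + 1, 11) + N(5))*88 = ((81 + (-4 + 1) + 11) - 11)*88 = ((81 - 3 + 11) - 11)*88 = (89 - 11)*88 = 78*88 = 6864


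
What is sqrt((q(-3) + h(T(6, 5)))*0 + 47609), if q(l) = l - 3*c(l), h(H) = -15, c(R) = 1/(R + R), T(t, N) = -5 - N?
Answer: sqrt(47609) ≈ 218.19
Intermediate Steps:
c(R) = 1/(2*R)
q(l) = l - 3/(2*l)
sqrt((q(-3) + h(T(6, 5)))*0 + 47609) = sqrt(((-3 - 3/2/(-3)) - 15)*0 + 47609) = sqrt(((-3 - 3/2*(-1/3)) - 15)*0 + 47609) = sqrt(((-3 + 1/2) - 15)*0 + 47609) = sqrt((-5/2 - 15)*0 + 47609) = sqrt(-35/2*0 + 47609) = sqrt(0 + 47609) = sqrt(47609)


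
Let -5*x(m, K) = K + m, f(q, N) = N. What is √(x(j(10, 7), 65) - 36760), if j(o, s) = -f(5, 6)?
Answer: I*√919295/5 ≈ 191.76*I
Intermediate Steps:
j(o, s) = -6 (j(o, s) = -1*6 = -6)
x(m, K) = -K/5 - m/5 (x(m, K) = -(K + m)/5 = -K/5 - m/5)
√(x(j(10, 7), 65) - 36760) = √((-⅕*65 - ⅕*(-6)) - 36760) = √((-13 + 6/5) - 36760) = √(-59/5 - 36760) = √(-183859/5) = I*√919295/5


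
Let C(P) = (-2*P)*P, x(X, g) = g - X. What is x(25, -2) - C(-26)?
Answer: 1325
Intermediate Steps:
C(P) = -2*P²
x(25, -2) - C(-26) = (-2 - 1*25) - (-2)*(-26)² = (-2 - 25) - (-2)*676 = -27 - 1*(-1352) = -27 + 1352 = 1325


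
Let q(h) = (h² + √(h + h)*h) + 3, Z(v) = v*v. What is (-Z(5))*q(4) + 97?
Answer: -378 - 200*√2 ≈ -660.84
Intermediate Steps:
Z(v) = v²
q(h) = 3 + h² + √2*h^(3/2) (q(h) = (h² + √(2*h)*h) + 3 = (h² + (√2*√h)*h) + 3 = (h² + √2*h^(3/2)) + 3 = 3 + h² + √2*h^(3/2))
(-Z(5))*q(4) + 97 = (-1*5²)*(3 + 4² + √2*4^(3/2)) + 97 = (-1*25)*(3 + 16 + √2*8) + 97 = -25*(3 + 16 + 8*√2) + 97 = -25*(19 + 8*√2) + 97 = (-475 - 200*√2) + 97 = -378 - 200*√2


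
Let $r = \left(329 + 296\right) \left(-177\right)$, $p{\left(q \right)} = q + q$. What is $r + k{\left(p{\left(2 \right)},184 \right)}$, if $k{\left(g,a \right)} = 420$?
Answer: $-110205$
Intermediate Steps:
$p{\left(q \right)} = 2 q$
$r = -110625$ ($r = 625 \left(-177\right) = -110625$)
$r + k{\left(p{\left(2 \right)},184 \right)} = -110625 + 420 = -110205$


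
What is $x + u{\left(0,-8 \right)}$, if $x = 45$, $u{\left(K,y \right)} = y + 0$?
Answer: $37$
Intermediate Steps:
$u{\left(K,y \right)} = y$
$x + u{\left(0,-8 \right)} = 45 - 8 = 37$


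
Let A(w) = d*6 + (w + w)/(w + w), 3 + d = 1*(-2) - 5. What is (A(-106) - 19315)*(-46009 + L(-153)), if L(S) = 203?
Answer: 887445444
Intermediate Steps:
d = -10 (d = -3 + (1*(-2) - 5) = -3 + (-2 - 5) = -3 - 7 = -10)
A(w) = -59 (A(w) = -10*6 + (w + w)/(w + w) = -60 + (2*w)/((2*w)) = -60 + (2*w)*(1/(2*w)) = -60 + 1 = -59)
(A(-106) - 19315)*(-46009 + L(-153)) = (-59 - 19315)*(-46009 + 203) = -19374*(-45806) = 887445444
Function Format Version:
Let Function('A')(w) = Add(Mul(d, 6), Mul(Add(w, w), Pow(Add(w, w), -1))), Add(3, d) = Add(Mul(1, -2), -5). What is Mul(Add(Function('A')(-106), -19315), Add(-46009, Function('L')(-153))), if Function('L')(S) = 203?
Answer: 887445444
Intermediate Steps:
d = -10 (d = Add(-3, Add(Mul(1, -2), -5)) = Add(-3, Add(-2, -5)) = Add(-3, -7) = -10)
Function('A')(w) = -59 (Function('A')(w) = Add(Mul(-10, 6), Mul(Add(w, w), Pow(Add(w, w), -1))) = Add(-60, Mul(Mul(2, w), Pow(Mul(2, w), -1))) = Add(-60, Mul(Mul(2, w), Mul(Rational(1, 2), Pow(w, -1)))) = Add(-60, 1) = -59)
Mul(Add(Function('A')(-106), -19315), Add(-46009, Function('L')(-153))) = Mul(Add(-59, -19315), Add(-46009, 203)) = Mul(-19374, -45806) = 887445444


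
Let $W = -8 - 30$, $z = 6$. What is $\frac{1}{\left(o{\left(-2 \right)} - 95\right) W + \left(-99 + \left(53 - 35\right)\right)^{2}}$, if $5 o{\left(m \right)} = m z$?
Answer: $\frac{5}{51311} \approx 9.7445 \cdot 10^{-5}$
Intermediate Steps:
$o{\left(m \right)} = \frac{6 m}{5}$ ($o{\left(m \right)} = \frac{m 6}{5} = \frac{6 m}{5}$)
$W = -38$
$\frac{1}{\left(o{\left(-2 \right)} - 95\right) W + \left(-99 + \left(53 - 35\right)\right)^{2}} = \frac{1}{\left(\frac{6}{5} \left(-2\right) - 95\right) \left(-38\right) + \left(-99 + \left(53 - 35\right)\right)^{2}} = \frac{1}{\left(- \frac{12}{5} - 95\right) \left(-38\right) + \left(-99 + \left(53 - 35\right)\right)^{2}} = \frac{1}{\left(- \frac{487}{5}\right) \left(-38\right) + \left(-99 + 18\right)^{2}} = \frac{1}{\frac{18506}{5} + \left(-81\right)^{2}} = \frac{1}{\frac{18506}{5} + 6561} = \frac{1}{\frac{51311}{5}} = \frac{5}{51311}$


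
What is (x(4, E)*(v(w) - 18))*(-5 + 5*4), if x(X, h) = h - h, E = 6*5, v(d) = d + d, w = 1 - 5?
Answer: 0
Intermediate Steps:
w = -4
v(d) = 2*d
E = 30
x(X, h) = 0
(x(4, E)*(v(w) - 18))*(-5 + 5*4) = (0*(2*(-4) - 18))*(-5 + 5*4) = (0*(-8 - 18))*(-5 + 20) = (0*(-26))*15 = 0*15 = 0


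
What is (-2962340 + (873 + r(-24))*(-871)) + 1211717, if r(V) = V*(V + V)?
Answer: -3514398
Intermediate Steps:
r(V) = 2*V² (r(V) = V*(2*V) = 2*V²)
(-2962340 + (873 + r(-24))*(-871)) + 1211717 = (-2962340 + (873 + 2*(-24)²)*(-871)) + 1211717 = (-2962340 + (873 + 2*576)*(-871)) + 1211717 = (-2962340 + (873 + 1152)*(-871)) + 1211717 = (-2962340 + 2025*(-871)) + 1211717 = (-2962340 - 1763775) + 1211717 = -4726115 + 1211717 = -3514398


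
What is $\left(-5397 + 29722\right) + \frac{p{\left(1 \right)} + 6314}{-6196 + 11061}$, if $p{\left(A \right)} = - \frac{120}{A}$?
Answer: $\frac{118347319}{4865} \approx 24326.0$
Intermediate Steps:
$\left(-5397 + 29722\right) + \frac{p{\left(1 \right)} + 6314}{-6196 + 11061} = \left(-5397 + 29722\right) + \frac{- \frac{120}{1} + 6314}{-6196 + 11061} = 24325 + \frac{\left(-120\right) 1 + 6314}{4865} = 24325 + \left(-120 + 6314\right) \frac{1}{4865} = 24325 + 6194 \cdot \frac{1}{4865} = 24325 + \frac{6194}{4865} = \frac{118347319}{4865}$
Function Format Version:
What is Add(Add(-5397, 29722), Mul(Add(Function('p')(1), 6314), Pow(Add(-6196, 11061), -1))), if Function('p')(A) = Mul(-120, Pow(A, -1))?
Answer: Rational(118347319, 4865) ≈ 24326.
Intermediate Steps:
Add(Add(-5397, 29722), Mul(Add(Function('p')(1), 6314), Pow(Add(-6196, 11061), -1))) = Add(Add(-5397, 29722), Mul(Add(Mul(-120, Pow(1, -1)), 6314), Pow(Add(-6196, 11061), -1))) = Add(24325, Mul(Add(Mul(-120, 1), 6314), Pow(4865, -1))) = Add(24325, Mul(Add(-120, 6314), Rational(1, 4865))) = Add(24325, Mul(6194, Rational(1, 4865))) = Add(24325, Rational(6194, 4865)) = Rational(118347319, 4865)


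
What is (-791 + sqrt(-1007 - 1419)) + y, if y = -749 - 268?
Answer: -1808 + I*sqrt(2426) ≈ -1808.0 + 49.254*I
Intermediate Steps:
y = -1017
(-791 + sqrt(-1007 - 1419)) + y = (-791 + sqrt(-1007 - 1419)) - 1017 = (-791 + sqrt(-2426)) - 1017 = (-791 + I*sqrt(2426)) - 1017 = -1808 + I*sqrt(2426)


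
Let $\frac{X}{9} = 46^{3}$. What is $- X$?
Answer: $-876024$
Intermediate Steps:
$X = 876024$ ($X = 9 \cdot 46^{3} = 9 \cdot 97336 = 876024$)
$- X = \left(-1\right) 876024 = -876024$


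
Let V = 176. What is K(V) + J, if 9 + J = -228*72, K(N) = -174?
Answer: -16599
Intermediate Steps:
J = -16425 (J = -9 - 228*72 = -9 - 16416 = -16425)
K(V) + J = -174 - 16425 = -16599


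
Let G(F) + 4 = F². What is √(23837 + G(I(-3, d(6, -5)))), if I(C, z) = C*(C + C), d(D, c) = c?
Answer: 7*√493 ≈ 155.43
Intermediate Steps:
I(C, z) = 2*C² (I(C, z) = C*(2*C) = 2*C²)
G(F) = -4 + F²
√(23837 + G(I(-3, d(6, -5)))) = √(23837 + (-4 + (2*(-3)²)²)) = √(23837 + (-4 + (2*9)²)) = √(23837 + (-4 + 18²)) = √(23837 + (-4 + 324)) = √(23837 + 320) = √24157 = 7*√493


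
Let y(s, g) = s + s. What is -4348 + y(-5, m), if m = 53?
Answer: -4358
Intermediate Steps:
y(s, g) = 2*s
-4348 + y(-5, m) = -4348 + 2*(-5) = -4348 - 10 = -4358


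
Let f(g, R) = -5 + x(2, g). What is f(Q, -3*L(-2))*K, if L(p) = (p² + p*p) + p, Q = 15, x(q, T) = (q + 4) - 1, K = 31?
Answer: 0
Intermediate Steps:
x(q, T) = 3 + q (x(q, T) = (4 + q) - 1 = 3 + q)
L(p) = p + 2*p² (L(p) = (p² + p²) + p = 2*p² + p = p + 2*p²)
f(g, R) = 0 (f(g, R) = -5 + (3 + 2) = -5 + 5 = 0)
f(Q, -3*L(-2))*K = 0*31 = 0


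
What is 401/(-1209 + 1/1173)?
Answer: -470373/1418156 ≈ -0.33168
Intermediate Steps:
401/(-1209 + 1/1173) = 401/(-1418156/1173) = 401*(-1173/1418156) = -470373/1418156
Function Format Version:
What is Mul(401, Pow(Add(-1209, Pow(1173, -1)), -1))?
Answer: Rational(-470373, 1418156) ≈ -0.33168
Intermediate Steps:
Mul(401, Pow(Add(-1209, Pow(1173, -1)), -1)) = Mul(401, Pow(Add(-1209, Rational(1, 1173)), -1)) = Mul(401, Pow(Rational(-1418156, 1173), -1)) = Mul(401, Rational(-1173, 1418156)) = Rational(-470373, 1418156)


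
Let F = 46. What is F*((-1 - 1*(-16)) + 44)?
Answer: 2714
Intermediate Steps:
F*((-1 - 1*(-16)) + 44) = 46*((-1 - 1*(-16)) + 44) = 46*((-1 + 16) + 44) = 46*(15 + 44) = 46*59 = 2714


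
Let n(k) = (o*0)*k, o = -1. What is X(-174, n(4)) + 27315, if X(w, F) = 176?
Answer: 27491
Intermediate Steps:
n(k) = 0 (n(k) = (-1*0)*k = 0*k = 0)
X(-174, n(4)) + 27315 = 176 + 27315 = 27491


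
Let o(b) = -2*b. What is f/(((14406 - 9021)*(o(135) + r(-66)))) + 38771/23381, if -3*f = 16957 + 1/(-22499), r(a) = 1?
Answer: 3799707896959157/2286049026192705 ≈ 1.6621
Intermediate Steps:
f = -381515542/67497 (f = -(16957 + 1/(-22499))/3 = -(16957 - 1/22499)/3 = -⅓*381515542/22499 = -381515542/67497 ≈ -5652.3)
f/(((14406 - 9021)*(o(135) + r(-66)))) + 38771/23381 = -381515542*1/((14406 - 9021)*(-2*135 + 1))/67497 + 38771/23381 = -381515542*1/(5385*(-270 + 1))/67497 + 38771*(1/23381) = -381515542/(67497*(5385*(-269))) + 38771/23381 = -381515542/67497/(-1448565) + 38771/23381 = -381515542/67497*(-1/1448565) + 38771/23381 = 381515542/97773791805 + 38771/23381 = 3799707896959157/2286049026192705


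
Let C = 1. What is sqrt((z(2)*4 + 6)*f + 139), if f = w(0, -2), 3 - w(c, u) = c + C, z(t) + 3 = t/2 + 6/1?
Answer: sqrt(183) ≈ 13.528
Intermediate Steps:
z(t) = 3 + t/2 (z(t) = -3 + (t/2 + 6/1) = -3 + (t*(1/2) + 6*1) = -3 + (t/2 + 6) = -3 + (6 + t/2) = 3 + t/2)
w(c, u) = 2 - c (w(c, u) = 3 - (c + 1) = 3 - (1 + c) = 3 + (-1 - c) = 2 - c)
f = 2 (f = 2 - 1*0 = 2 + 0 = 2)
sqrt((z(2)*4 + 6)*f + 139) = sqrt(((3 + (1/2)*2)*4 + 6)*2 + 139) = sqrt(((3 + 1)*4 + 6)*2 + 139) = sqrt((4*4 + 6)*2 + 139) = sqrt((16 + 6)*2 + 139) = sqrt(22*2 + 139) = sqrt(44 + 139) = sqrt(183)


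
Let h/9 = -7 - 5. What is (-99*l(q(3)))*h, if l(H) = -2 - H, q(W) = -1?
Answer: -10692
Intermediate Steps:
h = -108 (h = 9*(-7 - 5) = 9*(-12) = -108)
(-99*l(q(3)))*h = -99*(-2 - 1*(-1))*(-108) = -99*(-2 + 1)*(-108) = -99*(-1)*(-108) = 99*(-108) = -10692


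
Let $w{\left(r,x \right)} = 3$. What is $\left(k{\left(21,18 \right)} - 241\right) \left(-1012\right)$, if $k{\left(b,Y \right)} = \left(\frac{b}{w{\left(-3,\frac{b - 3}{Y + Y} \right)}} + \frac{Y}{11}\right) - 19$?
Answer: $254380$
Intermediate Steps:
$k{\left(b,Y \right)} = -19 + \frac{b}{3} + \frac{Y}{11}$ ($k{\left(b,Y \right)} = \left(\frac{b}{3} + \frac{Y}{11}\right) - 19 = -19 + \frac{b}{3} + \frac{Y}{11}$)
$\left(k{\left(21,18 \right)} - 241\right) \left(-1012\right) = \left(\left(-19 + \frac{1}{3} \cdot 21 + \frac{1}{11} \cdot 18\right) - 241\right) \left(-1012\right) = \left(\left(-19 + 7 + \frac{18}{11}\right) - 241\right) \left(-1012\right) = \left(- \frac{114}{11} - 241\right) \left(-1012\right) = \left(- \frac{2765}{11}\right) \left(-1012\right) = 254380$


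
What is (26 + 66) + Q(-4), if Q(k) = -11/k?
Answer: 379/4 ≈ 94.750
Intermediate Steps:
(26 + 66) + Q(-4) = (26 + 66) - 11/(-4) = 92 - 11*(-¼) = 92 + 11/4 = 379/4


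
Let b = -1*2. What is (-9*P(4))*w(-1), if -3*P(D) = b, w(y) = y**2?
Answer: -6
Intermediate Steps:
b = -2
P(D) = 2/3 (P(D) = -1/3*(-2) = 2/3)
(-9*P(4))*w(-1) = -9*2/3*(-1)**2 = -6*1 = -6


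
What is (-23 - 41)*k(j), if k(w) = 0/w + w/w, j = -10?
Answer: -64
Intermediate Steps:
k(w) = 1 (k(w) = 0 + 1 = 1)
(-23 - 41)*k(j) = (-23 - 41)*1 = -64*1 = -64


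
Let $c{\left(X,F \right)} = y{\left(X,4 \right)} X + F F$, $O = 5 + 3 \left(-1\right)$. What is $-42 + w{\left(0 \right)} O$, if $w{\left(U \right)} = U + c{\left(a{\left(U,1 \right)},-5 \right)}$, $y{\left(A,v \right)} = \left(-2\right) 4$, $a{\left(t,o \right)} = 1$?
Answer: $-8$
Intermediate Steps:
$y{\left(A,v \right)} = -8$
$O = 2$ ($O = 5 - 3 = 2$)
$c{\left(X,F \right)} = F^{2} - 8 X$ ($c{\left(X,F \right)} = - 8 X + F F = - 8 X + F^{2} = F^{2} - 8 X$)
$w{\left(U \right)} = 17 + U$ ($w{\left(U \right)} = U + \left(\left(-5\right)^{2} - 8\right) = U + \left(25 - 8\right) = U + 17 = 17 + U$)
$-42 + w{\left(0 \right)} O = -42 + \left(17 + 0\right) 2 = -42 + 17 \cdot 2 = -42 + 34 = -8$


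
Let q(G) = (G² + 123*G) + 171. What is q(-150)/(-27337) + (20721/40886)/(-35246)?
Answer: -6083314292253/39394474713172 ≈ -0.15442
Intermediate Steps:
q(G) = 171 + G² + 123*G
q(-150)/(-27337) + (20721/40886)/(-35246) = (171 + (-150)² + 123*(-150))/(-27337) + (20721/40886)/(-35246) = (171 + 22500 - 18450)*(-1/27337) + (20721*(1/40886))*(-1/35246) = 4221*(-1/27337) + (20721/40886)*(-1/35246) = -4221/27337 - 20721/1441067956 = -6083314292253/39394474713172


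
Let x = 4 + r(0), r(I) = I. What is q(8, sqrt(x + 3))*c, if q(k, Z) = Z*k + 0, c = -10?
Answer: -80*sqrt(7) ≈ -211.66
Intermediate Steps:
x = 4 (x = 4 + 0 = 4)
q(k, Z) = Z*k
q(8, sqrt(x + 3))*c = (sqrt(4 + 3)*8)*(-10) = (sqrt(7)*8)*(-10) = (8*sqrt(7))*(-10) = -80*sqrt(7)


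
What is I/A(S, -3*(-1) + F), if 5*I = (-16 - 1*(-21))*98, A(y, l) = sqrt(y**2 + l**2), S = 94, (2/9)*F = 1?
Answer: 196*sqrt(35569)/35569 ≈ 1.0393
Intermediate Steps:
F = 9/2 (F = (9/2)*1 = 9/2 ≈ 4.5000)
A(y, l) = sqrt(l**2 + y**2)
I = 98 (I = ((-16 - 1*(-21))*98)/5 = ((-16 + 21)*98)/5 = (5*98)/5 = (1/5)*490 = 98)
I/A(S, -3*(-1) + F) = 98/(sqrt((-3*(-1) + 9/2)**2 + 94**2)) = 98/(sqrt((3 + 9/2)**2 + 8836)) = 98/(sqrt((15/2)**2 + 8836)) = 98/(sqrt(225/4 + 8836)) = 98/(sqrt(35569/4)) = 98/((sqrt(35569)/2)) = 98*(2*sqrt(35569)/35569) = 196*sqrt(35569)/35569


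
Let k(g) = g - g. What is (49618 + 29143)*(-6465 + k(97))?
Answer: -509189865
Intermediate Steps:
k(g) = 0
(49618 + 29143)*(-6465 + k(97)) = (49618 + 29143)*(-6465 + 0) = 78761*(-6465) = -509189865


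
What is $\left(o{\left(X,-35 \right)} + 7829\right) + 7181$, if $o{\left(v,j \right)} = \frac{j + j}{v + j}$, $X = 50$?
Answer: $\frac{45016}{3} \approx 15005.0$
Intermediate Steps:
$o{\left(v,j \right)} = \frac{2 j}{j + v}$
$\left(o{\left(X,-35 \right)} + 7829\right) + 7181 = \left(2 \left(-35\right) \frac{1}{-35 + 50} + 7829\right) + 7181 = \left(2 \left(-35\right) \frac{1}{15} + 7829\right) + 7181 = \left(- \frac{14}{3} + 7829\right) + 7181 = \frac{23473}{3} + 7181 = \frac{45016}{3}$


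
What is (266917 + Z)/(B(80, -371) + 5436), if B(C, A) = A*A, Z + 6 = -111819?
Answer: 155092/143077 ≈ 1.0840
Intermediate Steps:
Z = -111825 (Z = -6 - 111819 = -111825)
B(C, A) = A²
(266917 + Z)/(B(80, -371) + 5436) = (266917 - 111825)/((-371)² + 5436) = 155092/(137641 + 5436) = 155092/143077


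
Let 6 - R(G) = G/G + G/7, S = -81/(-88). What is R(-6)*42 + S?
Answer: 21729/88 ≈ 246.92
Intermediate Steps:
S = 81/88 (S = -81*(-1/88) = 81/88 ≈ 0.92045)
R(G) = 5 - G/7 (R(G) = 6 - (G/G + G/7) = 6 - (1 + G*(⅐)) = 6 - (1 + G/7) = 6 + (-1 - G/7) = 5 - G/7)
R(-6)*42 + S = (5 - ⅐*(-6))*42 + 81/88 = (5 + 6/7)*42 + 81/88 = (41/7)*42 + 81/88 = 246 + 81/88 = 21729/88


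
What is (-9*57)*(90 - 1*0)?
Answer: -46170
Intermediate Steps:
(-9*57)*(90 - 1*0) = -513*(90 + 0) = -513*90 = -46170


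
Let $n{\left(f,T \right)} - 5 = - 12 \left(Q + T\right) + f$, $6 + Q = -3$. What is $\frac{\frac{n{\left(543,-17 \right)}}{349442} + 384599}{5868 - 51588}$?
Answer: $- \frac{22399174103}{2662748040} \approx -8.412$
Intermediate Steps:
$Q = -9$ ($Q = -6 - 3 = -9$)
$n{\left(f,T \right)} = 113 + f - 12 T$ ($n{\left(f,T \right)} = 5 + \left(- 12 \left(-9 + T\right) + f\right) = 5 - \left(-108 - f + 12 T\right) = 5 + \left(108 + f - 12 T\right) = 113 + f - 12 T$)
$\frac{\frac{n{\left(543,-17 \right)}}{349442} + 384599}{5868 - 51588} = \frac{\frac{113 + 543 - -204}{349442} + 384599}{5868 - 51588} = \frac{\left(113 + 543 + 204\right) \frac{1}{349442} + 384599}{-45720} = \left(860 \cdot \frac{1}{349442} + 384599\right) \left(- \frac{1}{45720}\right) = \left(\frac{430}{174721} + 384599\right) \left(- \frac{1}{45720}\right) = \frac{67197522309}{174721} \left(- \frac{1}{45720}\right) = - \frac{22399174103}{2662748040}$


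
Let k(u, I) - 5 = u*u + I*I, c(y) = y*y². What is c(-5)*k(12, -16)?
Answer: -50625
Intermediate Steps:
c(y) = y³
k(u, I) = 5 + I² + u² (k(u, I) = 5 + (u*u + I*I) = 5 + (u² + I²) = 5 + (I² + u²) = 5 + I² + u²)
c(-5)*k(12, -16) = (-5)³*(5 + (-16)² + 12²) = -125*(5 + 256 + 144) = -125*405 = -50625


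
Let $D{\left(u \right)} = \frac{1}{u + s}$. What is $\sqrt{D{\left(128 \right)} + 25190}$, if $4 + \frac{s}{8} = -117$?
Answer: $\frac{\sqrt{4443515790}}{420} \approx 158.71$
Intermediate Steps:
$s = -968$ ($s = -32 + 8 \left(-117\right) = -32 - 936 = -968$)
$D{\left(u \right)} = \frac{1}{-968 + u}$ ($D{\left(u \right)} = \frac{1}{u - 968} = \frac{1}{-968 + u}$)
$\sqrt{D{\left(128 \right)} + 25190} = \sqrt{\frac{1}{-968 + 128} + 25190} = \sqrt{\frac{1}{-840} + 25190} = \sqrt{- \frac{1}{840} + 25190} = \sqrt{\frac{21159599}{840}} = \frac{\sqrt{4443515790}}{420}$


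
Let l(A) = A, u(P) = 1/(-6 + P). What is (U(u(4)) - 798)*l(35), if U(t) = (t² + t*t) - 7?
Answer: -56315/2 ≈ -28158.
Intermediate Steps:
U(t) = -7 + 2*t² (U(t) = (t² + t²) - 7 = 2*t² - 7 = -7 + 2*t²)
(U(u(4)) - 798)*l(35) = ((-7 + 2*(1/(-6 + 4))²) - 798)*35 = ((-7 + 2*(1/(-2))²) - 798)*35 = ((-7 + 2*(-½)²) - 798)*35 = ((-7 + 2*(¼)) - 798)*35 = ((-7 + ½) - 798)*35 = (-13/2 - 798)*35 = -1609/2*35 = -56315/2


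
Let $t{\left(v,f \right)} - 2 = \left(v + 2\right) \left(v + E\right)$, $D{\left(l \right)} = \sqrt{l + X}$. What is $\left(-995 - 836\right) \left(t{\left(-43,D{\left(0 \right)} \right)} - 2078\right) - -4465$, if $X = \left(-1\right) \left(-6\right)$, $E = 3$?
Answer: $802781$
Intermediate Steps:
$X = 6$
$D{\left(l \right)} = \sqrt{6 + l}$ ($D{\left(l \right)} = \sqrt{l + 6} = \sqrt{6 + l}$)
$t{\left(v,f \right)} = 2 + \left(2 + v\right) \left(3 + v\right)$ ($t{\left(v,f \right)} = 2 + \left(v + 2\right) \left(v + 3\right) = 2 + \left(2 + v\right) \left(3 + v\right)$)
$\left(-995 - 836\right) \left(t{\left(-43,D{\left(0 \right)} \right)} - 2078\right) - -4465 = \left(-995 - 836\right) \left(\left(8 + \left(-43\right)^{2} + 5 \left(-43\right)\right) - 2078\right) - -4465 = - 1831 \left(\left(8 + 1849 - 215\right) - 2078\right) + 4465 = - 1831 \left(1642 - 2078\right) + 4465 = \left(-1831\right) \left(-436\right) + 4465 = 798316 + 4465 = 802781$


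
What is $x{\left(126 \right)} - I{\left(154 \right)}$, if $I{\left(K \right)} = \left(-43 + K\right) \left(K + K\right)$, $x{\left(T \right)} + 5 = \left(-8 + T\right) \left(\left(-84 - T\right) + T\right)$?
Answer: $-44105$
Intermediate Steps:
$x{\left(T \right)} = 667 - 84 T$ ($x{\left(T \right)} = -5 + \left(-8 + T\right) \left(\left(-84 - T\right) + T\right) = -5 + \left(-8 + T\right) \left(-84\right) = -5 - \left(-672 + 84 T\right) = 667 - 84 T$)
$I{\left(K \right)} = 2 K \left(-43 + K\right)$ ($I{\left(K \right)} = \left(-43 + K\right) 2 K = 2 K \left(-43 + K\right)$)
$x{\left(126 \right)} - I{\left(154 \right)} = \left(667 - 10584\right) - 2 \cdot 154 \left(-43 + 154\right) = \left(667 - 10584\right) - 2 \cdot 154 \cdot 111 = -9917 - 34188 = -44105$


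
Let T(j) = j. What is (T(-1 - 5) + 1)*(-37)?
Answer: 185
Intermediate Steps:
(T(-1 - 5) + 1)*(-37) = ((-1 - 5) + 1)*(-37) = (-6 + 1)*(-37) = -5*(-37) = 185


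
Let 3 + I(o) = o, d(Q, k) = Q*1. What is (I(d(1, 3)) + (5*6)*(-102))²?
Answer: 9375844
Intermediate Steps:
d(Q, k) = Q
I(o) = -3 + o
(I(d(1, 3)) + (5*6)*(-102))² = ((-3 + 1) + (5*6)*(-102))² = (-2 + 30*(-102))² = (-2 - 3060)² = (-3062)² = 9375844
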